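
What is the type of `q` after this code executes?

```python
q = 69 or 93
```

'or' returns the first truthy value (69, which is int)

int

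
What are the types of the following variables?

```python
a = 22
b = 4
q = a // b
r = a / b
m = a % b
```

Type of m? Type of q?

int % int returns int; int // int returns int

int, int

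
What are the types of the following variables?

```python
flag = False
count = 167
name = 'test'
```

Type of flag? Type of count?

flag is bool; count is int

bool, int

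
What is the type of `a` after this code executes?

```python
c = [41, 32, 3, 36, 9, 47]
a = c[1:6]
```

Slicing a list always returns a list

list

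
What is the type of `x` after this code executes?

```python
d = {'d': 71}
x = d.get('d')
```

dict.get() returns the value (int) when key is found

int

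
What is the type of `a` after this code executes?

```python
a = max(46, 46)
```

max() of ints returns int

int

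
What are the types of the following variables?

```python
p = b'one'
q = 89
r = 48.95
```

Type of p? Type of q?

p is bytes; q is int

bytes, int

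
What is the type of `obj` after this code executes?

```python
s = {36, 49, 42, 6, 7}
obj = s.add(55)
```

set.add() returns None (mutates in place)

NoneType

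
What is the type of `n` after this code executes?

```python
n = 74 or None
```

'or' returns first truthy value (74, int)

int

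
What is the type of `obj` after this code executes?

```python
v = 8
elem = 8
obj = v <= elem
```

Comparison operators return bool

bool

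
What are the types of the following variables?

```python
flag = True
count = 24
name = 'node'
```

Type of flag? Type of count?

flag is bool; count is int

bool, int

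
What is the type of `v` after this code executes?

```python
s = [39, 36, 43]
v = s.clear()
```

list.clear() returns None

NoneType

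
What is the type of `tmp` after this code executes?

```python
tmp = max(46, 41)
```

max() of ints returns int

int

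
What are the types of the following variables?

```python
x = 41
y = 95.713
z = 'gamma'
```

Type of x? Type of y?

x is int; y is float

int, float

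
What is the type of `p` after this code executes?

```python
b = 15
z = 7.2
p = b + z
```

int + float returns float (15 + 7.2 = 22.2)

float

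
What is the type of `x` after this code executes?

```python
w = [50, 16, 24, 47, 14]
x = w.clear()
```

list.clear() returns None

NoneType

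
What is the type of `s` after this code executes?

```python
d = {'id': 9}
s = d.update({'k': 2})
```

dict.update() returns None

NoneType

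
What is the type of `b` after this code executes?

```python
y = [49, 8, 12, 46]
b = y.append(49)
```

list.append() returns None (mutates in place)

NoneType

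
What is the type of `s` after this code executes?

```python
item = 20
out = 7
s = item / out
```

int / int always returns float in Python 3 (20 / 7 = 2.85714)

float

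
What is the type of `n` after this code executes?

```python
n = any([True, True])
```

any() returns bool

bool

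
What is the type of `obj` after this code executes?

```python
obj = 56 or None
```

'or' returns first truthy value (56, int)

int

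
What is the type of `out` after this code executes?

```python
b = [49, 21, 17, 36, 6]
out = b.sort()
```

list.sort() returns None (sorts in place)

NoneType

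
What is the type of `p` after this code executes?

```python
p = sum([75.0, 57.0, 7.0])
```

sum() of floats returns float

float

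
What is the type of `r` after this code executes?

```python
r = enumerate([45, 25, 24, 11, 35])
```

enumerate() returns an enumerate iterator object

enumerate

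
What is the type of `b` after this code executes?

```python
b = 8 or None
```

'or' returns first truthy value (8, int)

int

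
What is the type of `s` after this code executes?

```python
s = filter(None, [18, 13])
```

filter() returns a filter iterator object

filter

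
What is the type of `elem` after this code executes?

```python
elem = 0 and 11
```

'and' returns the first falsy value (0, which is int)

int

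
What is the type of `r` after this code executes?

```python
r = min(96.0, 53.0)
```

min() of floats returns float

float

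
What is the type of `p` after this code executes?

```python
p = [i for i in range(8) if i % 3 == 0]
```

A list comprehension [...] produces a list

list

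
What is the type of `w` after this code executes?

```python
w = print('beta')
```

print() returns None

NoneType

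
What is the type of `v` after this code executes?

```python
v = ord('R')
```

ord() returns int (Unicode code point)

int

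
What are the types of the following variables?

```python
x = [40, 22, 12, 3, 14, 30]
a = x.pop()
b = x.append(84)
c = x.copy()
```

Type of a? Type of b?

list.pop() returns the element (int); list.append() returns None

int, NoneType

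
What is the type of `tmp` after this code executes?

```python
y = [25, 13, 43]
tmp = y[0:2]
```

Slicing a list always returns a list

list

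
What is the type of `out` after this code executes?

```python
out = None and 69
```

'and' returns first falsy value (None)

NoneType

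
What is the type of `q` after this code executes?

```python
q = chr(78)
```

chr() returns str (single character)

str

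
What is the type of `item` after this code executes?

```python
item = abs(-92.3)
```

abs() of float returns float

float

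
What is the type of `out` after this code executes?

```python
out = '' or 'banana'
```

'or' returns first truthy value ('banana', which is str)

str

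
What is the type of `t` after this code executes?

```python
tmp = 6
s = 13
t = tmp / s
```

int / int always returns float in Python 3 (6 / 13 = 0.461538)

float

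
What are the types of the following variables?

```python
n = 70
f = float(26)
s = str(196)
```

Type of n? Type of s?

n is int; s is str

int, str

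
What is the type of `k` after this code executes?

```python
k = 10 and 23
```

'and' returns the last value when all truthy (23, which is int)

int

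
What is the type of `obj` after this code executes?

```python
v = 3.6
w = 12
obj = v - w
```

float - int returns float (3.6 - 12 = -8.4)

float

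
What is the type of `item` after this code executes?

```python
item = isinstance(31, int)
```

isinstance() returns bool

bool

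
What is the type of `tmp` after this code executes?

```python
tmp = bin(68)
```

bin() returns str representation

str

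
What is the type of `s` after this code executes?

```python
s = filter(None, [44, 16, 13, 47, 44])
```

filter() returns a filter iterator object

filter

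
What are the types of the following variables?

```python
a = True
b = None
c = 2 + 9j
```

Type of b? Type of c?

b is NoneType; c is complex

NoneType, complex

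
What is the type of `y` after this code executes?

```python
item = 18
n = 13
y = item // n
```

int // int returns int (18 // 13 = 1)

int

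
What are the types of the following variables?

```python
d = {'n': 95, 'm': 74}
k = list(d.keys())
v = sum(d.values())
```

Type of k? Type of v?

list(...) returns list; sum of int values returns int

list, int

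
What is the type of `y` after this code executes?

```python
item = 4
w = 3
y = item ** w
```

int ** positive int returns int (4 ** 3 = 64)

int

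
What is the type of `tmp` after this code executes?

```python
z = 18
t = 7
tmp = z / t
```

int / int always returns float in Python 3 (18 / 7 = 2.57143)

float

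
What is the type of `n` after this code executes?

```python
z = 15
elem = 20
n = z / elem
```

int / int always returns float in Python 3 (15 / 20 = 0.75)

float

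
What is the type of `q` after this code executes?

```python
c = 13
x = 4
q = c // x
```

int // int returns int (13 // 4 = 3)

int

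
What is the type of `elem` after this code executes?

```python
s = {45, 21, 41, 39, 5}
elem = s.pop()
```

Popping from a set of ints returns int

int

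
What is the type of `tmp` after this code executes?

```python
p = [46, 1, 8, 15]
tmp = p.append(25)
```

list.append() returns None (mutates in place)

NoneType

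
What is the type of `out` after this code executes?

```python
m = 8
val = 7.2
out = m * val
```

int * float returns float (8 * 7.2 = 57.6)

float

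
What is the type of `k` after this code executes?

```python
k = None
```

None has type NoneType

NoneType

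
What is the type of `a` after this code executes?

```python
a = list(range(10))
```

list(range(...)) returns list

list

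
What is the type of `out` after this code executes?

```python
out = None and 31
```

'and' returns first falsy value (None)

NoneType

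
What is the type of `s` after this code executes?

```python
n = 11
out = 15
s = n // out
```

int // int returns int (11 // 15 = 0)

int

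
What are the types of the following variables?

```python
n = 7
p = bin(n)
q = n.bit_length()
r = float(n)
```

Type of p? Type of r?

bin() returns str; float() returns float

str, float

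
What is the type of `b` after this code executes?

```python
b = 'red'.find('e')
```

str.find() returns int (index, or -1)

int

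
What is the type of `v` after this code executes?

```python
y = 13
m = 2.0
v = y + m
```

int + float returns float (13 + 2.0 = 15.0)

float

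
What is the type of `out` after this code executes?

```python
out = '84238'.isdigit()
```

str.isdigit() returns bool

bool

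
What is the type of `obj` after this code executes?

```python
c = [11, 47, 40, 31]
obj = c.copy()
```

list.copy() returns list

list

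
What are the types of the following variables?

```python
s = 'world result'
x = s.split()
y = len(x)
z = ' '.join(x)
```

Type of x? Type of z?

str.split() returns list; str.join() returns str

list, str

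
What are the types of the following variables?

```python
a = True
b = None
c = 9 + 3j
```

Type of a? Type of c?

a is bool; c is complex

bool, complex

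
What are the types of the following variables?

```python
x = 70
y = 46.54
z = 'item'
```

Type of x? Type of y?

x is int; y is float

int, float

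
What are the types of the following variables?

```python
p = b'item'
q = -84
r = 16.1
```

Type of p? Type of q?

p is bytes; q is int

bytes, int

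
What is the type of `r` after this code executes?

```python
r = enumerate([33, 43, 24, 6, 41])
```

enumerate() returns an enumerate iterator object

enumerate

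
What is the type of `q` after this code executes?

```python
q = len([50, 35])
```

len() always returns int

int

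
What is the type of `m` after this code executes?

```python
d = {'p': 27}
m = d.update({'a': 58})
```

dict.update() returns None

NoneType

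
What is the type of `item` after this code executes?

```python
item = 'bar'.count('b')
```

str.count() returns int

int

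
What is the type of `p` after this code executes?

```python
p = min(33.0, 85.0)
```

min() of floats returns float

float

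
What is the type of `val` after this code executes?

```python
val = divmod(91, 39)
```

divmod() returns a tuple (quotient, remainder)

tuple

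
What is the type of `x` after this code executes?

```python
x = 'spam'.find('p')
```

str.find() returns int (index, or -1)

int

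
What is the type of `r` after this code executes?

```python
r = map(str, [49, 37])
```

map() returns a map iterator object

map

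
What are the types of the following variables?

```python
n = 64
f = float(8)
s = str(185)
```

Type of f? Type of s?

f is float; s is str

float, str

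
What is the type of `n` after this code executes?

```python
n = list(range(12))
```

list(range(...)) returns list

list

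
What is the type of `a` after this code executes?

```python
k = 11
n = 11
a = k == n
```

Equality comparison returns bool

bool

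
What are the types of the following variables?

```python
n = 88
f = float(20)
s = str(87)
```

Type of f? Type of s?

f is float; s is str

float, str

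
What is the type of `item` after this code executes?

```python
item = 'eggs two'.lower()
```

str.lower() returns str

str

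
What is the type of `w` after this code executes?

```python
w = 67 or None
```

'or' returns first truthy value (67, int)

int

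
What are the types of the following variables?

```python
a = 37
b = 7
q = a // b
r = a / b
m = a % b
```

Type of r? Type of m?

int / int returns float; int % int returns int

float, int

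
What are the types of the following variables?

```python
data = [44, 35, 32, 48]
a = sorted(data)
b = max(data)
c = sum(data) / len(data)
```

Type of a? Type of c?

sorted() returns list; int / int returns float

list, float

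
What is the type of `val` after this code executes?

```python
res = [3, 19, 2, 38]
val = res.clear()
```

list.clear() returns None

NoneType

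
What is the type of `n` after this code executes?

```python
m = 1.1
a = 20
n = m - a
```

float - int returns float (1.1 - 20 = -18.9)

float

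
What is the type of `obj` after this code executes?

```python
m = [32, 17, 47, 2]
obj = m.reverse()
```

list.reverse() returns None

NoneType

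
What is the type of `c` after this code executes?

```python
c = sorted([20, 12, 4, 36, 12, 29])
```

sorted() always returns list

list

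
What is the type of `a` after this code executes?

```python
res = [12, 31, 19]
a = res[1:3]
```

Slicing a list always returns a list

list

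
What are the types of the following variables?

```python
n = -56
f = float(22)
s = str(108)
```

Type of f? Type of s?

f is float; s is str

float, str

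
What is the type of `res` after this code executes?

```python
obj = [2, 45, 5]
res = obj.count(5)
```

list.count() returns int

int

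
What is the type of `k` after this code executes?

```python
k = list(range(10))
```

list(range(...)) returns list

list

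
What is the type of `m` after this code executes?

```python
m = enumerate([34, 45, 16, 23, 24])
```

enumerate() returns an enumerate iterator object

enumerate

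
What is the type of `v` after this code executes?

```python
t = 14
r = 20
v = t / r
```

int / int always returns float in Python 3 (14 / 20 = 0.7)

float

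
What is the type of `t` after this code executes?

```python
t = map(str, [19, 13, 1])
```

map() returns a map iterator object

map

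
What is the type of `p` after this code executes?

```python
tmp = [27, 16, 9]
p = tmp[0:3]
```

Slicing a list always returns a list

list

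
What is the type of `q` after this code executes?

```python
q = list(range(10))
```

list(range(...)) returns list

list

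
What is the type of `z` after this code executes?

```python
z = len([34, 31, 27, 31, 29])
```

len() always returns int

int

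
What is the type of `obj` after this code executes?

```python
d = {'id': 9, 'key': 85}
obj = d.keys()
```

.keys() returns a dict_keys view object

dict_keys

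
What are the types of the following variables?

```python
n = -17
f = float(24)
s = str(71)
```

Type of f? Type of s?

f is float; s is str

float, str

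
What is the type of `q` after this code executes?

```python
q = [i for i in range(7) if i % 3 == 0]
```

A list comprehension [...] produces a list

list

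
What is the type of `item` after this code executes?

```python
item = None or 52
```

'or' with None returns the other value (52, int)

int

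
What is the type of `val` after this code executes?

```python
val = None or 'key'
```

'or' with None returns the other value ('key', str)

str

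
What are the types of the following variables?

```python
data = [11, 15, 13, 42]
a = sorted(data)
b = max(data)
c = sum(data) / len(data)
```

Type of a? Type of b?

sorted() returns list; max of ints returns int

list, int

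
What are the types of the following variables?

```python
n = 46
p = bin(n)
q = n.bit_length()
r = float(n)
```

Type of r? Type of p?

float() returns float; bin() returns str

float, str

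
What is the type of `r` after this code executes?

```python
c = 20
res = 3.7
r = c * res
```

int * float returns float (20 * 3.7 = 74.0)

float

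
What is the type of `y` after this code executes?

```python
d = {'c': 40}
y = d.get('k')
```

dict.get() returns None when key 'k' is not found and no default given

NoneType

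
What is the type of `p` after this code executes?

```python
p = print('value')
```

print() returns None

NoneType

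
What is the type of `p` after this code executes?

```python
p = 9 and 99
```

'and' returns the last value when all truthy (99, which is int)

int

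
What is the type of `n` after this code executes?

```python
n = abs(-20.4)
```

abs() of float returns float

float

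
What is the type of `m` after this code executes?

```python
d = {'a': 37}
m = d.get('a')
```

dict.get() returns the value (int) when key is found

int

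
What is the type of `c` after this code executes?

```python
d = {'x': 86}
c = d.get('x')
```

dict.get() returns the value (int) when key is found

int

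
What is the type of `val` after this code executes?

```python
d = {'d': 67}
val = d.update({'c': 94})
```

dict.update() returns None

NoneType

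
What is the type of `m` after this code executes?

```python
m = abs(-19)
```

abs() of int returns int

int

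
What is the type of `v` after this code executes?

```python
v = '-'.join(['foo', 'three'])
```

str.join() returns str

str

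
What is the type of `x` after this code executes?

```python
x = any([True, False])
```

any() returns bool

bool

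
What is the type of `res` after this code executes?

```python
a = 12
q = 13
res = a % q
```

int % int returns int (12 % 13 = 12)

int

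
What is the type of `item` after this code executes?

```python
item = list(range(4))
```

list(range(...)) returns list

list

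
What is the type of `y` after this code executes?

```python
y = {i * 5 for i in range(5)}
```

A set comprehension {expr for x in iterable} produces a set

set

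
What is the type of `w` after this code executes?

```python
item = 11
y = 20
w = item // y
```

int // int returns int (11 // 20 = 0)

int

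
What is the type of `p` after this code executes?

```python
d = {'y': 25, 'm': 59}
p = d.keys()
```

.keys() returns a dict_keys view object

dict_keys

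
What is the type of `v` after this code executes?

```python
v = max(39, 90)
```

max() of ints returns int

int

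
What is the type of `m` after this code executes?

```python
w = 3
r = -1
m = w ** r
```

int ** negative int returns float

float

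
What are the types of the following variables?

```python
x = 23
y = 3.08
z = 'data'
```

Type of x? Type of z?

x is int; z is str

int, str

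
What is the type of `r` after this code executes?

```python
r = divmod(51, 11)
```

divmod() returns a tuple (quotient, remainder)

tuple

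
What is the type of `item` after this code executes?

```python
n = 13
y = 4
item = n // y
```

int // int returns int (13 // 4 = 3)

int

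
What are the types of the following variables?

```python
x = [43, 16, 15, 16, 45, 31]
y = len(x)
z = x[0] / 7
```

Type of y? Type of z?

len() returns int; int / int returns float

int, float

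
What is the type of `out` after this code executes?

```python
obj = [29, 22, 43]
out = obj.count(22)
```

list.count() returns int

int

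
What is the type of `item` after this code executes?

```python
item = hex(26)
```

hex() returns str representation

str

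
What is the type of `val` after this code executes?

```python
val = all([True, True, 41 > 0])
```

all() returns bool

bool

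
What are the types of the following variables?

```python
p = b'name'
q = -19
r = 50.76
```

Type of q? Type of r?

q is int; r is float

int, float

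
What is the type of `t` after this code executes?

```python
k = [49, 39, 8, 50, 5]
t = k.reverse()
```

list.reverse() returns None

NoneType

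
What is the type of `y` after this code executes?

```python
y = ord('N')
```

ord() returns int (Unicode code point)

int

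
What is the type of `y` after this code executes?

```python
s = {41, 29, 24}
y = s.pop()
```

Popping from a set of ints returns int

int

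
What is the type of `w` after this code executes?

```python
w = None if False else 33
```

Ternary: condition is False, else branch (33) taken → int

int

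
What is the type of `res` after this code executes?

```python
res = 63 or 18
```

'or' returns the first truthy value (63, which is int)

int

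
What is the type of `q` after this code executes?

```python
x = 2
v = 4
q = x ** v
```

int ** positive int returns int (2 ** 4 = 16)

int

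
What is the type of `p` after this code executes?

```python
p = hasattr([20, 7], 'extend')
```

hasattr() returns bool

bool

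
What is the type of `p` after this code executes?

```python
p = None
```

None has type NoneType

NoneType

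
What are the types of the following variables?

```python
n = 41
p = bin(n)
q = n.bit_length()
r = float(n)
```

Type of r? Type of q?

float() returns float; int.bit_length() returns int

float, int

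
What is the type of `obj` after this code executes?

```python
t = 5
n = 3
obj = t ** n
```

int ** positive int returns int (5 ** 3 = 125)

int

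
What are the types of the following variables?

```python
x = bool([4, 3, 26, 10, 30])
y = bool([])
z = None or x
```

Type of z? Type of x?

None or <bool> returns the bool; bool() returns bool

bool, bool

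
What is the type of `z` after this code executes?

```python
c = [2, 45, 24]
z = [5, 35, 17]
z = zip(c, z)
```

zip() returns a zip iterator object

zip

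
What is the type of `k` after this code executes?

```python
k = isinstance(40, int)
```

isinstance() returns bool

bool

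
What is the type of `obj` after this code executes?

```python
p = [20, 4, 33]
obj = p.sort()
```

list.sort() returns None (sorts in place)

NoneType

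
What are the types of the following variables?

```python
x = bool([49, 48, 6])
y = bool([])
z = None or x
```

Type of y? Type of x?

bool() returns bool; bool() returns bool

bool, bool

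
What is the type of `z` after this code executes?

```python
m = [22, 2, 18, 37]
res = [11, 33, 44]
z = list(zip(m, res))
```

list(zip(...)) returns a list of tuples

list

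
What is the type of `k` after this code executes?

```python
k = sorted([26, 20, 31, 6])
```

sorted() always returns list

list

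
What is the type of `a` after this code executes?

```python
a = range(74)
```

range() returns a range object

range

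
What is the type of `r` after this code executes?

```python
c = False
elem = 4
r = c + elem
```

bool + int returns int (False is 0, so 0 + 4 = 4)

int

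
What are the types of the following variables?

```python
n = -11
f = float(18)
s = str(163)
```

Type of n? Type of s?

n is int; s is str

int, str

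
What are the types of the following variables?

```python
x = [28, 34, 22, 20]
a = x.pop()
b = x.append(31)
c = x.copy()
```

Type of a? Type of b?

list.pop() returns the element (int); list.append() returns None

int, NoneType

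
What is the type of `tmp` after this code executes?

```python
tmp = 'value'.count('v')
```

str.count() returns int

int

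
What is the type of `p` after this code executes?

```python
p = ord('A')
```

ord() returns int (Unicode code point)

int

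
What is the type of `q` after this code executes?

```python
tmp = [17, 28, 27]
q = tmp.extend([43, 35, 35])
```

list.extend() returns None

NoneType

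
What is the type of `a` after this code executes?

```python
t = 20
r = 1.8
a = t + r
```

int + float returns float (20 + 1.8 = 21.8)

float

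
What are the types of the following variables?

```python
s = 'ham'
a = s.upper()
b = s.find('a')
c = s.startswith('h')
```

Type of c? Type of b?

str.startswith() returns bool; str.find() returns int

bool, int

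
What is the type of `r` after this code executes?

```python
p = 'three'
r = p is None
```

'is' comparison returns bool

bool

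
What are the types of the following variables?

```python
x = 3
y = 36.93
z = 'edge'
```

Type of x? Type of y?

x is int; y is float

int, float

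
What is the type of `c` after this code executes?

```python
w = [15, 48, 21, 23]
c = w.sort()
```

list.sort() returns None (sorts in place)

NoneType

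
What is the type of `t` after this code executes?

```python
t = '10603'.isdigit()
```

str.isdigit() returns bool

bool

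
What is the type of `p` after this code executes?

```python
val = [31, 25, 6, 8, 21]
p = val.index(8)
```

list.index() returns int

int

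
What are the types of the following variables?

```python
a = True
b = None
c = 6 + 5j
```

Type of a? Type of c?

a is bool; c is complex

bool, complex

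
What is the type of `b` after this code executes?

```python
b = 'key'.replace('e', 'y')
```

str.replace() returns str

str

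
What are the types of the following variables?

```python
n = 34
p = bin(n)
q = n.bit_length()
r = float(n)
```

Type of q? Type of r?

int.bit_length() returns int; float() returns float

int, float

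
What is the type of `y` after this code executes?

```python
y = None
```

None has type NoneType

NoneType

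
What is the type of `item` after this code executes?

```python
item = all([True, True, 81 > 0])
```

all() returns bool

bool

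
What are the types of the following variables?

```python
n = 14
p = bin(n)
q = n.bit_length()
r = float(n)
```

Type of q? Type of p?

int.bit_length() returns int; bin() returns str

int, str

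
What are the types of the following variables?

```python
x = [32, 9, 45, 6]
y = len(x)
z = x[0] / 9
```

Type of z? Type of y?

int / int returns float; len() returns int

float, int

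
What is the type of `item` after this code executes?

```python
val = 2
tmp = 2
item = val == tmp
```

Equality comparison returns bool

bool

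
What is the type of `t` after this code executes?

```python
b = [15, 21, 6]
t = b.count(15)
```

list.count() returns int

int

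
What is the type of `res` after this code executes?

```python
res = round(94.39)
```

round() with no ndigits arg returns int

int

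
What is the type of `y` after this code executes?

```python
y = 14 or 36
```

'or' returns the first truthy value (14, which is int)

int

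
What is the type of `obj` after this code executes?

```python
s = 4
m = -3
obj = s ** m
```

int ** negative int returns float

float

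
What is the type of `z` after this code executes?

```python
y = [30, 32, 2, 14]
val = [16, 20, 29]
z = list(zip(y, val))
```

list(zip(...)) returns a list of tuples

list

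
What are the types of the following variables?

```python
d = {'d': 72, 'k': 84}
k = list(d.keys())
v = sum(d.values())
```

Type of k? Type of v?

list(...) returns list; sum of int values returns int

list, int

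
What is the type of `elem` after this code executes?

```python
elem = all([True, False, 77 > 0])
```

all() returns bool

bool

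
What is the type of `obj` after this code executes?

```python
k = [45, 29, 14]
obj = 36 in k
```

'in' operator returns bool

bool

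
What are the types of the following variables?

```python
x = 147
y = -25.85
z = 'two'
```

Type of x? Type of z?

x is int; z is str

int, str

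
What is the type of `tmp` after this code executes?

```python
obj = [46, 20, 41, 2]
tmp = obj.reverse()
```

list.reverse() returns None

NoneType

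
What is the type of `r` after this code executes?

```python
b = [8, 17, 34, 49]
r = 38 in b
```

'in' operator returns bool

bool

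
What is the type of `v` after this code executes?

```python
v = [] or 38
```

'or' returns first truthy value (38, which is int)

int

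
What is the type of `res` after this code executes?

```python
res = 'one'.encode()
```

str.encode() returns bytes

bytes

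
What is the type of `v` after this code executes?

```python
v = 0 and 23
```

'and' returns the first falsy value (0, which is int)

int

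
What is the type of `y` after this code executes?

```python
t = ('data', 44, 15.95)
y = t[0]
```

Index 0 of tuple is 'data' which is str

str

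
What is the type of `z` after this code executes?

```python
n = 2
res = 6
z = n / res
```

int / int always returns float in Python 3 (2 / 6 = 0.333333)

float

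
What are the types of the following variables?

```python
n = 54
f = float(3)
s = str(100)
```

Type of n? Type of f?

n is int; f is float

int, float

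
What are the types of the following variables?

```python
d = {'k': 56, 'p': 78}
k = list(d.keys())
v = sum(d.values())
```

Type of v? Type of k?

sum of int values returns int; list(...) returns list

int, list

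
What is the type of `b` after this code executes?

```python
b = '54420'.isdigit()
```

str.isdigit() returns bool

bool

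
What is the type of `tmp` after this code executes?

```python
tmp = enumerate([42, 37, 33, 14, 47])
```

enumerate() returns an enumerate iterator object

enumerate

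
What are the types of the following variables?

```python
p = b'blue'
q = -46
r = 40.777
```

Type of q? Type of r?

q is int; r is float

int, float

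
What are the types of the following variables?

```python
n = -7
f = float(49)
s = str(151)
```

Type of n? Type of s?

n is int; s is str

int, str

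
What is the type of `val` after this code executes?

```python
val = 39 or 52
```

'or' returns the first truthy value (39, which is int)

int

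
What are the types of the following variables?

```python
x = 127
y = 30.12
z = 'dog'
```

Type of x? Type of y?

x is int; y is float

int, float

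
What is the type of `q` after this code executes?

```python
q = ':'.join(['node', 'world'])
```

str.join() returns str

str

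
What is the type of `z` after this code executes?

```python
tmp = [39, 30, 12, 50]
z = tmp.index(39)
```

list.index() returns int

int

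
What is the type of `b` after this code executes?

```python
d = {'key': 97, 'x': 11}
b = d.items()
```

dict.items() returns a dict_items view

dict_items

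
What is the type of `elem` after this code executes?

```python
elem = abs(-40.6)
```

abs() of float returns float

float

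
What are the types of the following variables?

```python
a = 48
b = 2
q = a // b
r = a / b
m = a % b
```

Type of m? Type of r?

int % int returns int; int / int returns float

int, float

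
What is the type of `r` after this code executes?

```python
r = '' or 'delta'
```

'or' returns first truthy value ('delta', which is str)

str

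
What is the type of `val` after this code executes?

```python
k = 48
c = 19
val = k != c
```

Comparison operators return bool

bool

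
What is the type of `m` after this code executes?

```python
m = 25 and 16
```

'and' returns the last value when all truthy (16, which is int)

int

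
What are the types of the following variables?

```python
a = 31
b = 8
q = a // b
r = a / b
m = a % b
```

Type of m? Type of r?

int % int returns int; int / int returns float

int, float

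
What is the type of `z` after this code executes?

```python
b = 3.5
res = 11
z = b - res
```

float - int returns float (3.5 - 11 = -7.5)

float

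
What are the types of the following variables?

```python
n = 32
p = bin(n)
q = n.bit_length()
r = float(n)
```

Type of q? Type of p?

int.bit_length() returns int; bin() returns str

int, str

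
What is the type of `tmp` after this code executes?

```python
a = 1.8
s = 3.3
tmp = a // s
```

float // float returns float (floor division preserves float type)

float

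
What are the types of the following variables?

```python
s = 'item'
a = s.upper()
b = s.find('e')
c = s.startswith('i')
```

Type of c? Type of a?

str.startswith() returns bool; str.upper() returns str

bool, str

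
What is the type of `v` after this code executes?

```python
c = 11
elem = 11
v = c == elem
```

Equality comparison returns bool

bool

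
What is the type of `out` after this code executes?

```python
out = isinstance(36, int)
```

isinstance() returns bool

bool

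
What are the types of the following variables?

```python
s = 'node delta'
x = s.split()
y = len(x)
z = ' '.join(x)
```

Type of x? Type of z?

str.split() returns list; str.join() returns str

list, str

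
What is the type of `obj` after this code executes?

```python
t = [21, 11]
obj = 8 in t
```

'in' operator returns bool

bool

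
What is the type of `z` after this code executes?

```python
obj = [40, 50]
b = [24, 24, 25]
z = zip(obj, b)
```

zip() returns a zip iterator object

zip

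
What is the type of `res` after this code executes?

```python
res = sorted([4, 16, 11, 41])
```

sorted() always returns list

list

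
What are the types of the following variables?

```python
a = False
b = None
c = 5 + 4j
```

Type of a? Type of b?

a is bool; b is NoneType

bool, NoneType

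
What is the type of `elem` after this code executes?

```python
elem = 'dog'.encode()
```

str.encode() returns bytes

bytes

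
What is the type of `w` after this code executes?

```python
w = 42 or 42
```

'or' returns the first truthy value (42, which is int)

int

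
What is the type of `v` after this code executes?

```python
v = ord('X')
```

ord() returns int (Unicode code point)

int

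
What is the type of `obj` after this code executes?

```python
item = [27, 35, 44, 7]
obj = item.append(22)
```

list.append() returns None (mutates in place)

NoneType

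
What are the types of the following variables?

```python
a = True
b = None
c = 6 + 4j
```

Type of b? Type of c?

b is NoneType; c is complex

NoneType, complex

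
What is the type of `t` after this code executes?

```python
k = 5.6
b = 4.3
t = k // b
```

float // float returns float (floor division preserves float type)

float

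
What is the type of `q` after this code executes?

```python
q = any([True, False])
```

any() returns bool

bool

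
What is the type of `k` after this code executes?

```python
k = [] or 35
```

'or' returns first truthy value (35, which is int)

int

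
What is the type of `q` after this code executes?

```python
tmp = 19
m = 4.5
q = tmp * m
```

int * float returns float (19 * 4.5 = 85.5)

float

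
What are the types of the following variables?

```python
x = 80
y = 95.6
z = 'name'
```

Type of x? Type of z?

x is int; z is str

int, str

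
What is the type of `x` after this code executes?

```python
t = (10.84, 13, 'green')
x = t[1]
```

Index 1 of tuple is 13 which is int

int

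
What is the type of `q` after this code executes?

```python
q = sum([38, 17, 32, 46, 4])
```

sum() of ints returns int

int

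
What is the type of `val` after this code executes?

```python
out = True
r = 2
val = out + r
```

bool + int returns int (True is 1, so 1 + 2 = 3)

int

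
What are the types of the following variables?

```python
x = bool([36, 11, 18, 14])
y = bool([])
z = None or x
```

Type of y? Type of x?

bool() returns bool; bool() returns bool

bool, bool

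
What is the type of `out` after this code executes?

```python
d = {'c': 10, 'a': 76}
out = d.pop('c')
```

dict.pop() returns the value (int)

int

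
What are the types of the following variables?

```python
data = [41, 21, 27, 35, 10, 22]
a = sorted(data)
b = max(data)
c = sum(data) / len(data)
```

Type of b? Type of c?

max of ints returns int; int / int returns float

int, float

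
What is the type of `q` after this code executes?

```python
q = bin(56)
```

bin() returns str representation

str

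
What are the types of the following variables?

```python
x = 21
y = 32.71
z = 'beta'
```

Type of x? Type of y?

x is int; y is float

int, float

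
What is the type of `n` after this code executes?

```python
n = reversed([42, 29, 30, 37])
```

reversed() on a list returns a list_reverseiterator

list_reverseiterator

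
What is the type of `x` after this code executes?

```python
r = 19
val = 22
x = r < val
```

Comparison operators return bool

bool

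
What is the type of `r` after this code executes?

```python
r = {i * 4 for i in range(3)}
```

A set comprehension {expr for x in iterable} produces a set

set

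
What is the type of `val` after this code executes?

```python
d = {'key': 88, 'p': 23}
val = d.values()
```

.values() returns a dict_values view object

dict_values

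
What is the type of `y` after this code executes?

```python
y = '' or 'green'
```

'or' returns first truthy value ('green', which is str)

str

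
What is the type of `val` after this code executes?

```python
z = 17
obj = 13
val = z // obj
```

int // int returns int (17 // 13 = 1)

int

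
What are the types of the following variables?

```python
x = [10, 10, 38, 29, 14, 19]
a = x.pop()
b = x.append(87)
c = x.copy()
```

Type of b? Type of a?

list.append() returns None; list.pop() returns the element (int)

NoneType, int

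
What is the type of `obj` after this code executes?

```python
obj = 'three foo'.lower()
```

str.lower() returns str

str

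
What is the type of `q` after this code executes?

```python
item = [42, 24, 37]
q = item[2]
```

Indexing a list of ints returns int (item[2] = 37)

int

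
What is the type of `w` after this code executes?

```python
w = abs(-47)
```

abs() of int returns int

int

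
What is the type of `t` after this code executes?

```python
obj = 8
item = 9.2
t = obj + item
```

int + float returns float (8 + 9.2 = 17.2)

float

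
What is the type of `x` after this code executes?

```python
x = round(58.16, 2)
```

round() with ndigits arg returns float

float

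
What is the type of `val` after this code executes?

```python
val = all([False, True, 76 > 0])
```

all() returns bool

bool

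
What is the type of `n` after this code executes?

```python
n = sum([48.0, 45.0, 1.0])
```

sum() of floats returns float

float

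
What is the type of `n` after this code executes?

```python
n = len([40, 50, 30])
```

len() always returns int

int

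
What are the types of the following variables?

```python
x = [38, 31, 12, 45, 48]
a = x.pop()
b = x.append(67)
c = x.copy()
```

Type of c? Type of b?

list.copy() returns list; list.append() returns None

list, NoneType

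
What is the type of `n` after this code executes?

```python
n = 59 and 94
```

'and' returns the last value when all truthy (94, which is int)

int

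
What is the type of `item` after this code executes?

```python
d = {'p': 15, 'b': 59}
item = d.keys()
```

.keys() returns a dict_keys view object

dict_keys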